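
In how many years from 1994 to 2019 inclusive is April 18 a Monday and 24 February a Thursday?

Check each year's weekday for April 18 and 24 February:
  1994: Mon/Thu ✓  1995: Tue/Fri  1996: Thu/Sat  1997: Fri/Mon  1998: Sat/Tue  1999: Sun/Wed  2000: Tue/Thu  2001: Wed/Sat  2002: Thu/Sun  2003: Fri/Mon  2004: Sun/Tue  2005: Mon/Thu ✓  2006: Tue/Fri  2007: Wed/Sat  2008: Fri/Sun  2009: Sat/Tue  2010: Sun/Wed  2011: Mon/Thu ✓  2012: Wed/Fri  2013: Thu/Sun  2014: Fri/Mon  2015: Sat/Tue  2016: Mon/Wed  2017: Tue/Fri  2018: Wed/Sat  2019: Thu/Sun
Both conditions hold in: 1994, 2005, 2011 — 3.

3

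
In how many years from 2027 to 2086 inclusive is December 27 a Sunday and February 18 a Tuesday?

2

Check each year's weekday for December 27 and February 18:
  2027: Mon/Thu  2028: Wed/Fri  2029: Thu/Sun  2030: Fri/Mon  2031: Sat/Tue  2032: Mon/Wed  2033: Tue/Fri  2034: Wed/Sat  2035: Thu/Sun  2036: Sat/Mon  2037: Sun/Wed  2038: Mon/Thu  2039: Tue/Fri  2040: Thu/Sat  …(32 more)…  2073: Wed/Sat  2074: Thu/Sun  2075: Fri/Mon  2076: Sun/Tue ✓  2077: Mon/Thu  2078: Tue/Fri  2079: Wed/Sat  2080: Fri/Sun  2081: Sat/Tue  2082: Sun/Wed  2083: Mon/Thu  2084: Wed/Fri  2085: Thu/Sun  2086: Fri/Mon
Both conditions hold in: 2048, 2076 — 2.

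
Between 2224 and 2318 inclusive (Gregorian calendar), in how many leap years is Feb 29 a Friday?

3

Leap years in 2224–2318: 23 of them.
Feb 29 weekday advances by 5 (mod 7) from one leap year to the next four years later (or differs when a century non-leap intervenes).
Leap-day weekdays: 2224:Sun 2228:Fri✓ 2232:Wed 2236:Mon 2240:Sat 2244:Thu 2248:Tue 2252:Sun 2256:Fri✓ 2260:Wed 2264:Mon 2268:Sat 2272:Thu 2276:Tue 2280:Sun 2284:Fri✓ 2288:Wed 2292:Mon 2296:Sat 2304:Mon 2308:Sat 2312:Thu 2316:Tue
Friday: 2228, 2256, 2284 → 3.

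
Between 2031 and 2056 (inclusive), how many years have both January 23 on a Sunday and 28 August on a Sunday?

3

Check each year's weekday for January 23 and 28 August:
  2031: Thu/Thu  2032: Fri/Sat  2033: Sun/Sun ✓  2034: Mon/Mon  2035: Tue/Tue  2036: Wed/Thu  2037: Fri/Fri  2038: Sat/Sat  2039: Sun/Sun ✓  2040: Mon/Tue  2041: Wed/Wed  2042: Thu/Thu  2043: Fri/Fri  2044: Sat/Sun  2045: Mon/Mon  2046: Tue/Tue  2047: Wed/Wed  2048: Thu/Fri  2049: Sat/Sat  2050: Sun/Sun ✓  2051: Mon/Mon  2052: Tue/Wed  2053: Thu/Thu  2054: Fri/Fri  2055: Sat/Sat  2056: Sun/Mon
Both conditions hold in: 2033, 2039, 2050 — 3.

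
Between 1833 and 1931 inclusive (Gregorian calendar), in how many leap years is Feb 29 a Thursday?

Leap years in 1833–1931: 23 of them.
Feb 29 weekday advances by 5 (mod 7) from one leap year to the next four years later (or differs when a century non-leap intervenes).
Leap-day weekdays: 1836:Mon 1840:Sat 1844:Thu✓ 1848:Tue 1852:Sun 1856:Fri 1860:Wed 1864:Mon 1868:Sat 1872:Thu✓ 1876:Tue 1880:Sun 1884:Fri 1888:Wed 1892:Mon 1896:Sat 1904:Mon 1908:Sat 1912:Thu✓ 1916:Tue 1920:Sun 1924:Fri 1928:Wed
Thursday: 1844, 1872, 1912 → 3.

3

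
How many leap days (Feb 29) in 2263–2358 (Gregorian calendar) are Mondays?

4

Leap years in 2263–2358: 23 of them.
Feb 29 weekday advances by 5 (mod 7) from one leap year to the next four years later (or differs when a century non-leap intervenes).
Leap-day weekdays: 2264:Mon✓ 2268:Sat 2272:Thu 2276:Tue 2280:Sun 2284:Fri 2288:Wed 2292:Mon✓ 2296:Sat 2304:Mon✓ 2308:Sat 2312:Thu 2316:Tue 2320:Sun 2324:Fri 2328:Wed 2332:Mon✓ 2336:Sat 2340:Thu 2344:Tue 2348:Sun 2352:Fri 2356:Wed
Monday: 2264, 2292, 2304, 2332 → 4.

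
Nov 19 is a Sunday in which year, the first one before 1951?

1950

From one year to the next, a fixed date's weekday advances by 1, or by 2 when a Feb 29 lies between the two dates.
1951: November 19 is Monday.
1950: Sunday (−1)
Nov 19 falls on a Sunday in 1950.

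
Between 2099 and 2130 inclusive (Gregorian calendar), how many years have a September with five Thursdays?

10

September has 30 days; it has five Thursdays when Thursday falls among the first (month-length − 28) days — i.e. when September 1 is one of Thursday/Wednesday.
September 1 by year: 2099:Tue 2100:Wed✓ 2101:Thu✓ 2102:Fri 2103:Sat 2104:Mon 2105:Tue 2106:Wed✓ 2107:Thu✓ 2108:Sat 2109:Sun 2110:Mon 2111:Tue 2112:Thu✓ 2113:Fri 2114:Sat 2115:Sun 2116:Tue 2117:Wed✓ 2118:Thu✓ 2119:Fri 2120:Sun 2121:Mon 2122:Tue 2123:Wed✓ 2124:Fri 2125:Sat 2126:Sun 2127:Mon 2128:Wed✓ 2129:Thu✓ 2130:Fri
Years with five Thursdays: 2100, 2101, 2106, 2107, 2112, 2117, 2118, 2123, 2128, 2129 → 10.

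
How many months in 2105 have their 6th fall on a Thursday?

Check the 6th of each month of 2105: Jan 6: Tue, Feb 6: Fri, Mar 6: Fri, Apr 6: Mon, May 6: Wed, Jun 6: Sat, Jul 6: Mon, Aug 6: Thu, Sep 6: Sun, Oct 6: Tue, Nov 6: Fri, Dec 6: Sun.
Thursday occurs in August — 1 month.

1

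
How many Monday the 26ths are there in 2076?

1

Check the 26th of each month of 2076: Jan 26: Sun, Feb 26: Wed, Mar 26: Thu, Apr 26: Sun, May 26: Tue, Jun 26: Fri, Jul 26: Sun, Aug 26: Wed, Sep 26: Sat, Oct 26: Mon, Nov 26: Thu, Dec 26: Sat.
Monday occurs in October — 1 month.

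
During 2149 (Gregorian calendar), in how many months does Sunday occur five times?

A month of length L has five Sundays iff its first Sunday is on day ≤ L−28 (so day 1–3 in a 31-day month, 1–2 in a 30-day month, day 1 in a leap February).
Checking each month of 2149: Jan starts Wed (31d); Feb starts Sat (28d); Mar starts Sat (31d) ✓; Apr starts Tue (30d); May starts Thu (31d); Jun starts Sun (30d) ✓; Jul starts Tue (31d); Aug starts Fri (31d) ✓; Sep starts Mon (30d); Oct starts Wed (31d); Nov starts Sat (30d) ✓; Dec starts Mon (31d).
Five-Sunday months: March, June, August, November → 4.

4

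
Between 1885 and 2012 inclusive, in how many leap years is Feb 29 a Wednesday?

5

Leap years in 1885–2012: 31 of them.
Feb 29 weekday advances by 5 (mod 7) from one leap year to the next four years later (or differs when a century non-leap intervenes).
Leap-day weekdays: 1888:Wed✓ 1892:Mon 1896:Sat 1904:Mon 1908:Sat 1912:Thu 1916:Tue 1920:Sun 1924:Fri 1928:Wed✓ 1932:Mon 1936:Sat 1940:Thu …(5 more)… 1964:Sat 1968:Thu 1972:Tue 1976:Sun 1980:Fri 1984:Wed✓ 1988:Mon 1992:Sat 1996:Thu 2000:Tue 2004:Sun 2008:Fri 2012:Wed✓
Wednesday: 1888, 1928, 1956, 1984, 2012 → 5.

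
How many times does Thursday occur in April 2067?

4

April 2067 has 30 days and begins on Friday.
The first Thursday is April 7.
Thursdays fall on 7, 14, 21, 28 — that's 4.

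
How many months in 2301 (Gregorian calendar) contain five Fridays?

4

A month of length L has five Fridays iff its first Friday is on day ≤ L−28 (so day 1–3 in a 31-day month, 1–2 in a 30-day month, day 1 in a leap February).
Checking each month of 2301: Jan starts Tue (31d); Feb starts Fri (28d); Mar starts Fri (31d) ✓; Apr starts Mon (30d); May starts Wed (31d) ✓; Jun starts Sat (30d); Jul starts Mon (31d); Aug starts Thu (31d) ✓; Sep starts Sun (30d); Oct starts Tue (31d); Nov starts Fri (30d) ✓; Dec starts Sun (31d).
Five-Friday months: March, May, August, November → 4.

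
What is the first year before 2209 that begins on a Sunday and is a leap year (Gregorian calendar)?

2204

Jan 1 advances by 2 weekdays after a leap year and by 1 after a common year.
2209: Jan 1 is Sunday.
2208: Friday (leap)
2207: Thursday
2206: Wednesday
2205: Tuesday
2204: Sunday (leap)
2204 begins on a Sunday and is a leap year.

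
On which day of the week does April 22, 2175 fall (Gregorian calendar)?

January 1, 2175 is a Sunday.
April 22 is day 112 of the year, i.e. 111 days after Jan 1.
111 mod 7 = 6, so advance 6 weekdays from Sunday: Saturday.

Saturday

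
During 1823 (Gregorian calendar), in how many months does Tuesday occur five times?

4

A month of length L has five Tuesdays iff its first Tuesday is on day ≤ L−28 (so day 1–3 in a 31-day month, 1–2 in a 30-day month, day 1 in a leap February).
Checking each month of 1823: Jan starts Wed (31d); Feb starts Sat (28d); Mar starts Sat (31d); Apr starts Tue (30d) ✓; May starts Thu (31d); Jun starts Sun (30d); Jul starts Tue (31d) ✓; Aug starts Fri (31d); Sep starts Mon (30d) ✓; Oct starts Wed (31d); Nov starts Sat (30d); Dec starts Mon (31d) ✓.
Five-Tuesday months: April, July, September, December → 4.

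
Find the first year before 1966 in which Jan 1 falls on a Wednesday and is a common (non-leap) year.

Jan 1 advances by 2 weekdays after a leap year and by 1 after a common year.
1966: Jan 1 is Saturday.
1965: Friday
1964: Wednesday (leap)
1963: Tuesday
1962: Monday
1961: Sunday
1960: Friday (leap)
1959: Thursday
1958: Wednesday
1958 begins on a Wednesday and is a common year.

1958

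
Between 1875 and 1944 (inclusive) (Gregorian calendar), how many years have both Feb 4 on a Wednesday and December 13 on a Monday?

Check each year's weekday for Feb 4 and December 13:
  1875: Thu/Mon  1876: Fri/Wed  1877: Sun/Thu  1878: Mon/Fri  1879: Tue/Sat  1880: Wed/Mon ✓  1881: Fri/Tue  1882: Sat/Wed  1883: Sun/Thu  1884: Mon/Sat  1885: Wed/Sun  1886: Thu/Mon  1887: Fri/Tue  1888: Sat/Thu  …(42 more)…  1931: Wed/Sun  1932: Thu/Tue  1933: Sat/Wed  1934: Sun/Thu  1935: Mon/Fri  1936: Tue/Sun  1937: Thu/Mon  1938: Fri/Tue  1939: Sat/Wed  1940: Sun/Fri  1941: Tue/Sat  1942: Wed/Sun  1943: Thu/Mon  1944: Fri/Wed
Both conditions hold in: 1880, 1920 — 2.

2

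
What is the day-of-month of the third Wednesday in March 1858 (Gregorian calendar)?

March 1, 1858 is a Monday, so the first Wednesday is the 3rd.
The third Wednesday is 3 + 14 = 17.

17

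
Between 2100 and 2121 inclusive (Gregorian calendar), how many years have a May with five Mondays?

May has 31 days; it has five Mondays when Monday falls among the first (month-length − 28) days — i.e. when May 1 is one of Monday/Sunday/Saturday.
May 1 by year: 2100:Sat✓ 2101:Sun✓ 2102:Mon✓ 2103:Tue 2104:Thu 2105:Fri 2106:Sat✓ 2107:Sun✓ 2108:Tue 2109:Wed 2110:Thu 2111:Fri 2112:Sun✓ 2113:Mon✓ 2114:Tue 2115:Wed 2116:Fri 2117:Sat✓ 2118:Sun✓ 2119:Mon✓ 2120:Wed 2121:Thu
Years with five Mondays: 2100, 2101, 2102, 2106, 2107, 2112, 2113, 2117, 2118, 2119 → 10.

10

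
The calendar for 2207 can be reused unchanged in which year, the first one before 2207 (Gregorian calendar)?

2201

Two years share a calendar iff Jan 1 falls on the same weekday and both are leap or both are common. 2207: Jan 1 is Thursday, common year.
2206: Jan 1 Wednesday, common
2205: Jan 1 Tuesday, common
2204: Jan 1 Sunday, leap
2203: Jan 1 Saturday, common
2202: Jan 1 Friday, common
2201: Jan 1 Thursday, common
2201 matches on both conditions.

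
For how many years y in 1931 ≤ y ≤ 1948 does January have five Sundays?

January has 31 days; it has five Sundays when Sunday falls among the first (month-length − 28) days — i.e. when January 1 is one of Sunday/Saturday/Friday.
January 1 by year: 1931:Thu 1932:Fri✓ 1933:Sun✓ 1934:Mon 1935:Tue 1936:Wed 1937:Fri✓ 1938:Sat✓ 1939:Sun✓ 1940:Mon 1941:Wed 1942:Thu 1943:Fri✓ 1944:Sat✓ 1945:Mon 1946:Tue 1947:Wed 1948:Thu
Years with five Sundays: 1932, 1933, 1937, 1938, 1939, 1943, 1944 → 7.

7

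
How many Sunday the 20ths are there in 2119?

Check the 20th of each month of 2119: Jan 20: Fri, Feb 20: Mon, Mar 20: Mon, Apr 20: Thu, May 20: Sat, Jun 20: Tue, Jul 20: Thu, Aug 20: Sun, Sep 20: Wed, Oct 20: Fri, Nov 20: Mon, Dec 20: Wed.
Sunday occurs in August — 1 month.

1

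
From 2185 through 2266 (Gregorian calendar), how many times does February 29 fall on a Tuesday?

2

Leap years in 2185–2266: 19 of them.
Feb 29 weekday advances by 5 (mod 7) from one leap year to the next four years later (or differs when a century non-leap intervenes).
Leap-day weekdays: 2188:Fri 2192:Wed 2196:Mon 2204:Wed 2208:Mon 2212:Sat 2216:Thu 2220:Tue✓ 2224:Sun 2228:Fri 2232:Wed 2236:Mon 2240:Sat 2244:Thu 2248:Tue✓ 2252:Sun 2256:Fri 2260:Wed 2264:Mon
Tuesday: 2220, 2248 → 2.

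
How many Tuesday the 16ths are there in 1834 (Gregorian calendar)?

2

Check the 16th of each month of 1834: Jan 16: Thu, Feb 16: Sun, Mar 16: Sun, Apr 16: Wed, May 16: Fri, Jun 16: Mon, Jul 16: Wed, Aug 16: Sat, Sep 16: Tue, Oct 16: Thu, Nov 16: Sun, Dec 16: Tue.
Tuesday occurs in September, December — 2 months.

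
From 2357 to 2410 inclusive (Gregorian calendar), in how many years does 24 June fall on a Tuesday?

Track 24 June's weekday year by year (advancing +1, or +2 across a Feb 29):
  2357: Mon  2358: Tue (+1) ✓  2359: Wed (+1)  2360: Fri (+2)  2361: Sat (+1)
  2362: Sun (+1)  2363: Mon (+1)  2364: Wed (+2)  2365: Thu (+1)  2366: Fri (+1)
  2367: Sat (+1)  2368: Mon (+2)  2369: Tue (+1) ✓  2370: Wed (+1)  … (26 more years) …
  2397: Tue (+1) ✓  2398: Wed (+1)  2399: Thu (+1)  2400: Sat (+2)  2401: Sun (+1)
  2402: Mon (+1)  2403: Tue (+1) ✓  2404: Thu (+2)  2405: Fri (+1)  2406: Sat (+1)
  2407: Sun (+1)  2408: Tue (+2) ✓  2409: Wed (+1)  2410: Thu (+1)
Tuesday years: 2358, 2369, 2375, 2380, 2386, 2397, 2403, 2408 — 8 in total.

8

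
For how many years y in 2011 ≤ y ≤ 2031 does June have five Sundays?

June has 30 days; it has five Sundays when Sunday falls among the first (month-length − 28) days — i.e. when June 1 is one of Sunday/Saturday.
June 1 by year: 2011:Wed 2012:Fri 2013:Sat✓ 2014:Sun✓ 2015:Mon 2016:Wed 2017:Thu 2018:Fri 2019:Sat✓ 2020:Mon 2021:Tue 2022:Wed 2023:Thu 2024:Sat✓ 2025:Sun✓ 2026:Mon 2027:Tue 2028:Thu 2029:Fri 2030:Sat✓ 2031:Sun✓
Years with five Sundays: 2013, 2014, 2019, 2024, 2025, 2030, 2031 → 7.

7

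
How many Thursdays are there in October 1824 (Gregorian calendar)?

4

October 1824 has 31 days and begins on Friday.
The first Thursday is October 7.
Thursdays fall on 7, 14, 21, 28 — that's 4.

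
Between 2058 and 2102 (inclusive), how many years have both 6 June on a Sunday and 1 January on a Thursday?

2

Check each year's weekday for 6 June and 1 January:
  2058: Thu/Tue  2059: Fri/Wed  2060: Sun/Thu ✓  2061: Mon/Sat  2062: Tue/Sun  2063: Wed/Mon  2064: Fri/Tue  2065: Sat/Thu  2066: Sun/Fri  2067: Mon/Sat  2068: Wed/Sun  2069: Thu/Tue  2070: Fri/Wed  2071: Sat/Thu  …(17 more)…  2089: Mon/Sat  2090: Tue/Sun  2091: Wed/Mon  2092: Fri/Tue  2093: Sat/Thu  2094: Sun/Fri  2095: Mon/Sat  2096: Wed/Sun  2097: Thu/Tue  2098: Fri/Wed  2099: Sat/Thu  2100: Sun/Fri  2101: Mon/Sat  2102: Tue/Sun
Both conditions hold in: 2060, 2088 — 2.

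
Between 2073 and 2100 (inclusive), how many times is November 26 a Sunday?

4

Track November 26's weekday year by year (advancing +1, or +2 across a Feb 29):
  2073: Sun ✓  2074: Mon (+1)  2075: Tue (+1)  2076: Thu (+2)  2077: Fri (+1)
  2078: Sat (+1)  2079: Sun (+1) ✓  2080: Tue (+2)  2081: Wed (+1)  2082: Thu (+1)
  2083: Fri (+1)  2084: Sun (+2) ✓  2085: Mon (+1)  2086: Tue (+1)  2087: Wed (+1)
  2088: Fri (+2)  2089: Sat (+1)  2090: Sun (+1) ✓  2091: Mon (+1)  2092: Wed (+2)
  2093: Thu (+1)  2094: Fri (+1)  2095: Sat (+1)  2096: Mon (+2)  2097: Tue (+1)
  2098: Wed (+1)  2099: Thu (+1)  2100: Fri (+1)
Sunday years: 2073, 2079, 2084, 2090 — 4 in total.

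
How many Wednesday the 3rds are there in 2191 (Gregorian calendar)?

Check the 3rd of each month of 2191: Jan 3: Mon, Feb 3: Thu, Mar 3: Thu, Apr 3: Sun, May 3: Tue, Jun 3: Fri, Jul 3: Sun, Aug 3: Wed, Sep 3: Sat, Oct 3: Mon, Nov 3: Thu, Dec 3: Sat.
Wednesday occurs in August — 1 month.

1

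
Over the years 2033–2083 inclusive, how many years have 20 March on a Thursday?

7

Track 20 March's weekday year by year (advancing +1, or +2 across a Feb 29):
  2033: Sun  2034: Mon (+1)  2035: Tue (+1)  2036: Thu (+2) ✓  2037: Fri (+1)
  2038: Sat (+1)  2039: Sun (+1)  2040: Tue (+2)  2041: Wed (+1)  2042: Thu (+1) ✓
  2043: Fri (+1)  2044: Sun (+2)  2045: Mon (+1)  2046: Tue (+1)  … (23 more years) …
  2070: Thu (+1) ✓  2071: Fri (+1)  2072: Sun (+2)  2073: Mon (+1)  2074: Tue (+1)
  2075: Wed (+1)  2076: Fri (+2)  2077: Sat (+1)  2078: Sun (+1)  2079: Mon (+1)
  2080: Wed (+2)  2081: Thu (+1) ✓  2082: Fri (+1)  2083: Sat (+1)
Thursday years: 2036, 2042, 2053, 2059, 2064, 2070, 2081 — 7 in total.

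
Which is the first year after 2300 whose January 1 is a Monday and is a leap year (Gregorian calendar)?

Jan 1 advances by 2 weekdays after a leap year and by 1 after a common year.
2300: Jan 1 is Monday.
2301: Tuesday
2302: Wednesday
2303: Thursday
2304: Friday (leap)
2305: Sunday
2306: Monday
2307: Tuesday
2308: Wednesday (leap)
2309: Friday
2310: Saturday
2311: Sunday
2312: Monday (leap)
2312 begins on a Monday and is a leap year.

2312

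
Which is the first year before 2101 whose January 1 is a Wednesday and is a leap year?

2076

Jan 1 advances by 2 weekdays after a leap year and by 1 after a common year.
2101: Jan 1 is Saturday.
2100: Friday
2099: Thursday
2098: Wednesday
2097: Tuesday
2096: Sunday (leap)
2095: Saturday
2094: Friday
2093: Thursday
2092: Tuesday (leap)
2091: Monday
2090: Sunday
2089: Saturday
2088: Thursday (leap)
2087: Wednesday
2086: Tuesday
2085: Monday
2084: Saturday (leap)
2083: Friday
2082: Thursday
2081: Wednesday
2080: Monday (leap)
2079: Sunday
2078: Saturday
2077: Friday
2076: Wednesday (leap)
2076 begins on a Wednesday and is a leap year.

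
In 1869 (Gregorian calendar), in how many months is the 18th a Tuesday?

Check the 18th of each month of 1869: Jan 18: Mon, Feb 18: Thu, Mar 18: Thu, Apr 18: Sun, May 18: Tue, Jun 18: Fri, Jul 18: Sun, Aug 18: Wed, Sep 18: Sat, Oct 18: Mon, Nov 18: Thu, Dec 18: Sat.
Tuesday occurs in May — 1 month.

1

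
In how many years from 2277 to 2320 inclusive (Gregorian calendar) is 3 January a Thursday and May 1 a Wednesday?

Check each year's weekday for 3 January and May 1:
  2277: Wed/Tue  2278: Thu/Wed ✓  2279: Fri/Thu  2280: Sat/Sat  2281: Mon/Sun  2282: Tue/Mon  2283: Wed/Tue  2284: Thu/Thu  2285: Sat/Fri  2286: Sun/Sat  2287: Mon/Sun  2288: Tue/Tue  2289: Thu/Wed ✓  2290: Fri/Thu  …(16 more)…  2307: Thu/Wed ✓  2308: Fri/Fri  2309: Sun/Sat  2310: Mon/Sun  2311: Tue/Mon  2312: Wed/Wed  2313: Fri/Thu  2314: Sat/Fri  2315: Sun/Sat  2316: Mon/Mon  2317: Wed/Tue  2318: Thu/Wed ✓  2319: Fri/Thu  2320: Sat/Sat
Both conditions hold in: 2278, 2289, 2295, 2301, 2307, 2318 — 6.

6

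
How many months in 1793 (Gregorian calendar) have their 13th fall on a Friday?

Check the 13th of each month of 1793: Jan 13: Sun, Feb 13: Wed, Mar 13: Wed, Apr 13: Sat, May 13: Mon, Jun 13: Thu, Jul 13: Sat, Aug 13: Tue, Sep 13: Fri, Oct 13: Sun, Nov 13: Wed, Dec 13: Fri.
Friday occurs in September, December — 2 months.

2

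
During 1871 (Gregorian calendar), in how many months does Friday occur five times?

4

A month of length L has five Fridays iff its first Friday is on day ≤ L−28 (so day 1–3 in a 31-day month, 1–2 in a 30-day month, day 1 in a leap February).
Checking each month of 1871: Jan starts Sun (31d); Feb starts Wed (28d); Mar starts Wed (31d) ✓; Apr starts Sat (30d); May starts Mon (31d); Jun starts Thu (30d) ✓; Jul starts Sat (31d); Aug starts Tue (31d); Sep starts Fri (30d) ✓; Oct starts Sun (31d); Nov starts Wed (30d); Dec starts Fri (31d) ✓.
Five-Friday months: March, June, September, December → 4.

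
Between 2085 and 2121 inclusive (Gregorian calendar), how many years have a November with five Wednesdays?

November has 30 days; it has five Wednesdays when Wednesday falls among the first (month-length − 28) days — i.e. when November 1 is one of Wednesday/Tuesday.
November 1 by year: 2085:Thu 2086:Fri 2087:Sat 2088:Mon 2089:Tue✓ 2090:Wed✓ 2091:Thu 2092:Sat 2093:Sun 2094:Mon 2095:Tue✓ 2096:Thu 2097:Fri 2098:Sat 2099:Sun …(7 more)… 2107:Tue✓ 2108:Thu 2109:Fri 2110:Sat 2111:Sun 2112:Tue✓ 2113:Wed✓ 2114:Thu 2115:Fri 2116:Sun 2117:Mon 2118:Tue✓ 2119:Wed✓ 2120:Fri 2121:Sat
Years with five Wednesdays: 2089, 2090, 2095, 2101, 2102, 2107, 2112, 2113, 2118, 2119 → 10.

10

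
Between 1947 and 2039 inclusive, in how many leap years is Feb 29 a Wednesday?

Leap years in 1947–2039: 23 of them.
Feb 29 weekday advances by 5 (mod 7) from one leap year to the next four years later (or differs when a century non-leap intervenes).
Leap-day weekdays: 1948:Sun 1952:Fri 1956:Wed✓ 1960:Mon 1964:Sat 1968:Thu 1972:Tue 1976:Sun 1980:Fri 1984:Wed✓ 1988:Mon 1992:Sat 1996:Thu 2000:Tue 2004:Sun 2008:Fri 2012:Wed✓ 2016:Mon 2020:Sat 2024:Thu 2028:Tue 2032:Sun 2036:Fri
Wednesday: 1956, 1984, 2012 → 3.

3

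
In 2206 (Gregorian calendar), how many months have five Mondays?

A month of length L has five Mondays iff its first Monday is on day ≤ L−28 (so day 1–3 in a 31-day month, 1–2 in a 30-day month, day 1 in a leap February).
Checking each month of 2206: Jan starts Wed (31d); Feb starts Sat (28d); Mar starts Sat (31d) ✓; Apr starts Tue (30d); May starts Thu (31d); Jun starts Sun (30d) ✓; Jul starts Tue (31d); Aug starts Fri (31d); Sep starts Mon (30d) ✓; Oct starts Wed (31d); Nov starts Sat (30d); Dec starts Mon (31d) ✓.
Five-Monday months: March, June, September, December → 4.

4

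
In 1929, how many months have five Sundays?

A month of length L has five Sundays iff its first Sunday is on day ≤ L−28 (so day 1–3 in a 31-day month, 1–2 in a 30-day month, day 1 in a leap February).
Checking each month of 1929: Jan starts Tue (31d); Feb starts Fri (28d); Mar starts Fri (31d) ✓; Apr starts Mon (30d); May starts Wed (31d); Jun starts Sat (30d) ✓; Jul starts Mon (31d); Aug starts Thu (31d); Sep starts Sun (30d) ✓; Oct starts Tue (31d); Nov starts Fri (30d); Dec starts Sun (31d) ✓.
Five-Sunday months: March, June, September, December → 4.

4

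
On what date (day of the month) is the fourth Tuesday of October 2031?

28

October 1, 2031 is a Wednesday, so the first Tuesday is the 7th.
The fourth Tuesday is 7 + 21 = 28.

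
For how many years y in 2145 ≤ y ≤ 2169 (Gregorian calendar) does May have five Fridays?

10

May has 31 days; it has five Fridays when Friday falls among the first (month-length − 28) days — i.e. when May 1 is one of Friday/Thursday/Wednesday.
May 1 by year: 2145:Sat 2146:Sun 2147:Mon 2148:Wed✓ 2149:Thu✓ 2150:Fri✓ 2151:Sat 2152:Mon 2153:Tue 2154:Wed✓ 2155:Thu✓ 2156:Sat 2157:Sun 2158:Mon 2159:Tue 2160:Thu✓ 2161:Fri✓ 2162:Sat 2163:Sun 2164:Tue 2165:Wed✓ 2166:Thu✓ 2167:Fri✓ 2168:Sun 2169:Mon
Years with five Fridays: 2148, 2149, 2150, 2154, 2155, 2160, 2161, 2165, 2166, 2167 → 10.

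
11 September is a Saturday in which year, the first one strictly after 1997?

From one year to the next, a fixed date's weekday advances by 1, or by 2 when a Feb 29 lies between the two dates.
1997: September 11 is Thursday.
1998: Friday (+1)
1999: Saturday (+1)
11 September falls on a Saturday in 1999.

1999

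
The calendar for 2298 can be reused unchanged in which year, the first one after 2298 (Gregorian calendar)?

2310

Two years share a calendar iff Jan 1 falls on the same weekday and both are leap or both are common. 2298: Jan 1 is Saturday, common year.
2299: Jan 1 Sunday, common
2300: Jan 1 Monday, common
2301: Jan 1 Tuesday, common
2302: Jan 1 Wednesday, common
2303: Jan 1 Thursday, common
2304: Jan 1 Friday, leap
2305: Jan 1 Sunday, common
2306: Jan 1 Monday, common
2307: Jan 1 Tuesday, common
2308: Jan 1 Wednesday, leap
2309: Jan 1 Friday, common
2310: Jan 1 Saturday, common
2310 matches on both conditions.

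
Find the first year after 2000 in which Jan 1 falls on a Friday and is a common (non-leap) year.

Jan 1 advances by 2 weekdays after a leap year and by 1 after a common year.
2000: Jan 1 is Saturday (leap).
2001: Monday
2002: Tuesday
2003: Wednesday
2004: Thursday (leap)
2005: Saturday
2006: Sunday
2007: Monday
2008: Tuesday (leap)
2009: Thursday
2010: Friday
2010 begins on a Friday and is a common year.

2010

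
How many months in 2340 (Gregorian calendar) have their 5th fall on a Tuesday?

2

Check the 5th of each month of 2340: Jan 5: Fri, Feb 5: Mon, Mar 5: Tue, Apr 5: Fri, May 5: Sun, Jun 5: Wed, Jul 5: Fri, Aug 5: Mon, Sep 5: Thu, Oct 5: Sat, Nov 5: Tue, Dec 5: Thu.
Tuesday occurs in March, November — 2 months.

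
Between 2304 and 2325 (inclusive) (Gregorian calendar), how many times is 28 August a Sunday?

3

Track 28 August's weekday year by year (advancing +1, or +2 across a Feb 29):
  2304: Sun ✓  2305: Mon (+1)  2306: Tue (+1)  2307: Wed (+1)  2308: Fri (+2)
  2309: Sat (+1)  2310: Sun (+1) ✓  2311: Mon (+1)  2312: Wed (+2)  2313: Thu (+1)
  2314: Fri (+1)  2315: Sat (+1)  2316: Mon (+2)  2317: Tue (+1)  2318: Wed (+1)
  2319: Thu (+1)  2320: Sat (+2)  2321: Sun (+1) ✓  2322: Mon (+1)  2323: Tue (+1)
  2324: Thu (+2)  2325: Fri (+1)
Sunday years: 2304, 2310, 2321 — 3 in total.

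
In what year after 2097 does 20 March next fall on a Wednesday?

2109

From one year to the next, a fixed date's weekday advances by 1, or by 2 when a Feb 29 lies between the two dates.
2097: March 20 is Wednesday.
2098: Thursday (+1)
2099: Friday (+1)
2100: Saturday (+1)
2101: Sunday (+1)
2102: Monday (+1)
2103: Tuesday (+1)
2104: Thursday (+2)
2105: Friday (+1)
2106: Saturday (+1)
2107: Sunday (+1)
2108: Tuesday (+2)
2109: Wednesday (+1)
20 March falls on a Wednesday in 2109.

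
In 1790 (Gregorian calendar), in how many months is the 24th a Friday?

2

Check the 24th of each month of 1790: Jan 24: Sun, Feb 24: Wed, Mar 24: Wed, Apr 24: Sat, May 24: Mon, Jun 24: Thu, Jul 24: Sat, Aug 24: Tue, Sep 24: Fri, Oct 24: Sun, Nov 24: Wed, Dec 24: Fri.
Friday occurs in September, December — 2 months.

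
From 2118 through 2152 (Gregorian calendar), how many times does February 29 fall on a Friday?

1

Leap years in 2118–2152: 9 of them.
Feb 29 weekday advances by 5 (mod 7) from one leap year to the next four years later (or differs when a century non-leap intervenes).
Leap-day weekdays: 2120:Thu 2124:Tue 2128:Sun 2132:Fri✓ 2136:Wed 2140:Mon 2144:Sat 2148:Thu 2152:Tue
Friday: 2132 → 1.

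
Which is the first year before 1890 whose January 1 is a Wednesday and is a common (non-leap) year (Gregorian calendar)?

1879

Jan 1 advances by 2 weekdays after a leap year and by 1 after a common year.
1890: Jan 1 is Wednesday.
1889: Tuesday
1888: Sunday (leap)
1887: Saturday
1886: Friday
1885: Thursday
1884: Tuesday (leap)
1883: Monday
1882: Sunday
1881: Saturday
1880: Thursday (leap)
1879: Wednesday
1879 begins on a Wednesday and is a common year.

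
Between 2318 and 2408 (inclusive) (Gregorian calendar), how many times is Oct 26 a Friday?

13

Track Oct 26's weekday year by year (advancing +1, or +2 across a Feb 29):
  2318: Sat  2319: Sun (+1)  2320: Tue (+2)  2321: Wed (+1)  2322: Thu (+1)
  2323: Fri (+1) ✓  2324: Sun (+2)  2325: Mon (+1)  2326: Tue (+1)  2327: Wed (+1)
  2328: Fri (+2) ✓  2329: Sat (+1)  2330: Sun (+1)  2331: Mon (+1)  … (63 more years) …
  2395: Thu (+1)  2396: Sat (+2)  2397: Sun (+1)  2398: Mon (+1)  2399: Tue (+1)
  2400: Thu (+2)  2401: Fri (+1) ✓  2402: Sat (+1)  2403: Sun (+1)  2404: Tue (+2)
  2405: Wed (+1)  2406: Thu (+1)  2407: Fri (+1) ✓  2408: Sun (+2)
Friday years: 2323, 2328, 2334, 2345, 2351, 2356, 2362, 2373, 2379, 2384, 2390, 2401, 2407 — 13 in total.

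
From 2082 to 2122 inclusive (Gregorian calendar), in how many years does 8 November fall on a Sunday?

7

Track 8 November's weekday year by year (advancing +1, or +2 across a Feb 29):
  2082: Sun ✓  2083: Mon (+1)  2084: Wed (+2)  2085: Thu (+1)  2086: Fri (+1)
  2087: Sat (+1)  2088: Mon (+2)  2089: Tue (+1)  2090: Wed (+1)  2091: Thu (+1)
  2092: Sat (+2)  2093: Sun (+1) ✓  2094: Mon (+1)  2095: Tue (+1)  … (13 more years) …
  2109: Fri (+1)  2110: Sat (+1)  2111: Sun (+1) ✓  2112: Tue (+2)  2113: Wed (+1)
  2114: Thu (+1)  2115: Fri (+1)  2116: Sun (+2) ✓  2117: Mon (+1)  2118: Tue (+1)
  2119: Wed (+1)  2120: Fri (+2)  2121: Sat (+1)  2122: Sun (+1) ✓
Sunday years: 2082, 2093, 2099, 2105, 2111, 2116, 2122 — 7 in total.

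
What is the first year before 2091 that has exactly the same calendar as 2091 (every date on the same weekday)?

Two years share a calendar iff Jan 1 falls on the same weekday and both are leap or both are common. 2091: Jan 1 is Monday, common year.
2090: Jan 1 Sunday, common
2089: Jan 1 Saturday, common
2088: Jan 1 Thursday, leap
2087: Jan 1 Wednesday, common
2086: Jan 1 Tuesday, common
2085: Jan 1 Monday, common
2085 matches on both conditions.

2085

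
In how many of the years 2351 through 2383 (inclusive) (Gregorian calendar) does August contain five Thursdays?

August has 31 days; it has five Thursdays when Thursday falls among the first (month-length − 28) days — i.e. when August 1 is one of Thursday/Wednesday/Tuesday.
August 1 by year: 2351:Wed✓ 2352:Fri 2353:Sat 2354:Sun 2355:Mon 2356:Wed✓ 2357:Thu✓ 2358:Fri 2359:Sat 2360:Mon 2361:Tue✓ 2362:Wed✓ 2363:Thu✓ 2364:Sat 2365:Sun …(3 more)… 2369:Fri 2370:Sat 2371:Sun 2372:Tue✓ 2373:Wed✓ 2374:Thu✓ 2375:Fri 2376:Sun 2377:Mon 2378:Tue✓ 2379:Wed✓ 2380:Fri 2381:Sat 2382:Sun 2383:Mon
Years with five Thursdays: 2351, 2356, 2357, 2361, 2362, 2363, 2367, 2368, 2372, 2373, 2374, 2378, 2379 → 13.

13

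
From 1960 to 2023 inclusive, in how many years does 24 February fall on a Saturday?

9

Track 24 February's weekday year by year (advancing +1, or +2 across a Feb 29):
  1960: Wed  1961: Fri (+2)  1962: Sat (+1) ✓  1963: Sun (+1)  1964: Mon (+1)
  1965: Wed (+2)  1966: Thu (+1)  1967: Fri (+1)  1968: Sat (+1) ✓  1969: Mon (+2)
  1970: Tue (+1)  1971: Wed (+1)  1972: Thu (+1)  1973: Sat (+2) ✓  … (36 more years) …
  2010: Wed (+1)  2011: Thu (+1)  2012: Fri (+1)  2013: Sun (+2)  2014: Mon (+1)
  2015: Tue (+1)  2016: Wed (+1)  2017: Fri (+2)  2018: Sat (+1) ✓  2019: Sun (+1)
  2020: Mon (+1)  2021: Wed (+2)  2022: Thu (+1)  2023: Fri (+1)
Saturday years: 1962, 1968, 1973, 1979, 1990, 1996, 2001, 2007, 2018 — 9 in total.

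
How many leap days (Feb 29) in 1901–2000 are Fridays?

Leap years in 1901–2000: 25 of them.
Feb 29 weekday advances by 5 (mod 7) from one leap year to the next four years later (or differs when a century non-leap intervenes).
Leap-day weekdays: 1904:Mon 1908:Sat 1912:Thu 1916:Tue 1920:Sun 1924:Fri✓ 1928:Wed 1932:Mon 1936:Sat 1940:Thu 1944:Tue 1948:Sun 1952:Fri✓ 1956:Wed 1960:Mon 1964:Sat 1968:Thu 1972:Tue 1976:Sun 1980:Fri✓ 1984:Wed 1988:Mon 1992:Sat 1996:Thu 2000:Tue
Friday: 1924, 1952, 1980 → 3.

3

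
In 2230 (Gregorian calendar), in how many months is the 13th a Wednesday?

Check the 13th of each month of 2230: Jan 13: Wed, Feb 13: Sat, Mar 13: Sat, Apr 13: Tue, May 13: Thu, Jun 13: Sun, Jul 13: Tue, Aug 13: Fri, Sep 13: Mon, Oct 13: Wed, Nov 13: Sat, Dec 13: Mon.
Wednesday occurs in January, October — 2 months.

2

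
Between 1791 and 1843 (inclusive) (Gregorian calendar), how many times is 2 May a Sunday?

Track 2 May's weekday year by year (advancing +1, or +2 across a Feb 29):
  1791: Mon  1792: Wed (+2)  1793: Thu (+1)  1794: Fri (+1)  1795: Sat (+1)
  1796: Mon (+2)  1797: Tue (+1)  1798: Wed (+1)  1799: Thu (+1)  1800: Fri (+1)
  1801: Sat (+1)  1802: Sun (+1) ✓  1803: Mon (+1)  1804: Wed (+2)  … (25 more years) …
  1830: Sun (+1) ✓  1831: Mon (+1)  1832: Wed (+2)  1833: Thu (+1)  1834: Fri (+1)
  1835: Sat (+1)  1836: Mon (+2)  1837: Tue (+1)  1838: Wed (+1)  1839: Thu (+1)
  1840: Sat (+2)  1841: Sun (+1) ✓  1842: Mon (+1)  1843: Tue (+1)
Sunday years: 1802, 1813, 1819, 1824, 1830, 1841 — 6 in total.

6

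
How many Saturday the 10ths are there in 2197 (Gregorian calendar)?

1

Check the 10th of each month of 2197: Jan 10: Tue, Feb 10: Fri, Mar 10: Fri, Apr 10: Mon, May 10: Wed, Jun 10: Sat, Jul 10: Mon, Aug 10: Thu, Sep 10: Sun, Oct 10: Tue, Nov 10: Fri, Dec 10: Sun.
Saturday occurs in June — 1 month.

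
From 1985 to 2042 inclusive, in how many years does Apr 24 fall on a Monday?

Track Apr 24's weekday year by year (advancing +1, or +2 across a Feb 29):
  1985: Wed  1986: Thu (+1)  1987: Fri (+1)  1988: Sun (+2)  1989: Mon (+1) ✓
  1990: Tue (+1)  1991: Wed (+1)  1992: Fri (+2)  1993: Sat (+1)  1994: Sun (+1)
  1995: Mon (+1) ✓  1996: Wed (+2)  1997: Thu (+1)  1998: Fri (+1)  … (30 more years) …
  2029: Tue (+1)  2030: Wed (+1)  2031: Thu (+1)  2032: Sat (+2)  2033: Sun (+1)
  2034: Mon (+1) ✓  2035: Tue (+1)  2036: Thu (+2)  2037: Fri (+1)  2038: Sat (+1)
  2039: Sun (+1)  2040: Tue (+2)  2041: Wed (+1)  2042: Thu (+1)
Monday years: 1989, 1995, 2000, 2006, 2017, 2023, 2028, 2034 — 8 in total.

8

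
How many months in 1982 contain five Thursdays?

4

A month of length L has five Thursdays iff its first Thursday is on day ≤ L−28 (so day 1–3 in a 31-day month, 1–2 in a 30-day month, day 1 in a leap February).
Checking each month of 1982: Jan starts Fri (31d); Feb starts Mon (28d); Mar starts Mon (31d); Apr starts Thu (30d) ✓; May starts Sat (31d); Jun starts Tue (30d); Jul starts Thu (31d) ✓; Aug starts Sun (31d); Sep starts Wed (30d) ✓; Oct starts Fri (31d); Nov starts Mon (30d); Dec starts Wed (31d) ✓.
Five-Thursday months: April, July, September, December → 4.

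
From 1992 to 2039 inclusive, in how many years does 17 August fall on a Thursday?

7

Track 17 August's weekday year by year (advancing +1, or +2 across a Feb 29):
  1992: Mon  1993: Tue (+1)  1994: Wed (+1)  1995: Thu (+1) ✓  1996: Sat (+2)
  1997: Sun (+1)  1998: Mon (+1)  1999: Tue (+1)  2000: Thu (+2) ✓  2001: Fri (+1)
  2002: Sat (+1)  2003: Sun (+1)  2004: Tue (+2)  2005: Wed (+1)  … (20 more years) …
  2026: Mon (+1)  2027: Tue (+1)  2028: Thu (+2) ✓  2029: Fri (+1)  2030: Sat (+1)
  2031: Sun (+1)  2032: Tue (+2)  2033: Wed (+1)  2034: Thu (+1) ✓  2035: Fri (+1)
  2036: Sun (+2)  2037: Mon (+1)  2038: Tue (+1)  2039: Wed (+1)
Thursday years: 1995, 2000, 2006, 2017, 2023, 2028, 2034 — 7 in total.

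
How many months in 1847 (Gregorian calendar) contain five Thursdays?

4

A month of length L has five Thursdays iff its first Thursday is on day ≤ L−28 (so day 1–3 in a 31-day month, 1–2 in a 30-day month, day 1 in a leap February).
Checking each month of 1847: Jan starts Fri (31d); Feb starts Mon (28d); Mar starts Mon (31d); Apr starts Thu (30d) ✓; May starts Sat (31d); Jun starts Tue (30d); Jul starts Thu (31d) ✓; Aug starts Sun (31d); Sep starts Wed (30d) ✓; Oct starts Fri (31d); Nov starts Mon (30d); Dec starts Wed (31d) ✓.
Five-Thursday months: April, July, September, December → 4.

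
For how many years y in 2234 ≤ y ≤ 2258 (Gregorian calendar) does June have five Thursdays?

June has 30 days; it has five Thursdays when Thursday falls among the first (month-length − 28) days — i.e. when June 1 is one of Thursday/Wednesday.
June 1 by year: 2234:Sun 2235:Mon 2236:Wed✓ 2237:Thu✓ 2238:Fri 2239:Sat 2240:Mon 2241:Tue 2242:Wed✓ 2243:Thu✓ 2244:Sat 2245:Sun 2246:Mon 2247:Tue 2248:Thu✓ 2249:Fri 2250:Sat 2251:Sun 2252:Tue 2253:Wed✓ 2254:Thu✓ 2255:Fri 2256:Sun 2257:Mon 2258:Tue
Years with five Thursdays: 2236, 2237, 2242, 2243, 2248, 2253, 2254 → 7.

7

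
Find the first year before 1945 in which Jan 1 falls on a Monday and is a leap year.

Jan 1 advances by 2 weekdays after a leap year and by 1 after a common year.
1945: Jan 1 is Monday.
1944: Saturday (leap)
1943: Friday
1942: Thursday
1941: Wednesday
1940: Monday (leap)
1940 begins on a Monday and is a leap year.

1940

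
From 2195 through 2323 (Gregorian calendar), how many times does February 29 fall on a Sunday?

4

Leap years in 2195–2323: 30 of them.
Feb 29 weekday advances by 5 (mod 7) from one leap year to the next four years later (or differs when a century non-leap intervenes).
Leap-day weekdays: 2196:Mon 2204:Wed 2208:Mon 2212:Sat 2216:Thu 2220:Tue 2224:Sun✓ 2228:Fri 2232:Wed 2236:Mon 2240:Sat 2244:Thu 2248:Tue …(4 more)… 2268:Sat 2272:Thu 2276:Tue 2280:Sun✓ 2284:Fri 2288:Wed 2292:Mon 2296:Sat 2304:Mon 2308:Sat 2312:Thu 2316:Tue 2320:Sun✓
Sunday: 2224, 2252, 2280, 2320 → 4.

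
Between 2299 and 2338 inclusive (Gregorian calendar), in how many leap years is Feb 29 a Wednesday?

Leap years in 2299–2338: 9 of them.
Feb 29 weekday advances by 5 (mod 7) from one leap year to the next four years later (or differs when a century non-leap intervenes).
Leap-day weekdays: 2304:Mon 2308:Sat 2312:Thu 2316:Tue 2320:Sun 2324:Fri 2328:Wed✓ 2332:Mon 2336:Sat
Wednesday: 2328 → 1.

1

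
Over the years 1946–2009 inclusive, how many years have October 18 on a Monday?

Track October 18's weekday year by year (advancing +1, or +2 across a Feb 29):
  1946: Fri  1947: Sat (+1)  1948: Mon (+2) ✓  1949: Tue (+1)  1950: Wed (+1)
  1951: Thu (+1)  1952: Sat (+2)  1953: Sun (+1)  1954: Mon (+1) ✓  1955: Tue (+1)
  1956: Thu (+2)  1957: Fri (+1)  1958: Sat (+1)  1959: Sun (+1)  … (36 more years) …
  1996: Fri (+2)  1997: Sat (+1)  1998: Sun (+1)  1999: Mon (+1) ✓  2000: Wed (+2)
  2001: Thu (+1)  2002: Fri (+1)  2003: Sat (+1)  2004: Mon (+2) ✓  2005: Tue (+1)
  2006: Wed (+1)  2007: Thu (+1)  2008: Sat (+2)  2009: Sun (+1)
Monday years: 1948, 1954, 1965, 1971, 1976, 1982, 1993, 1999, 2004 — 9 in total.

9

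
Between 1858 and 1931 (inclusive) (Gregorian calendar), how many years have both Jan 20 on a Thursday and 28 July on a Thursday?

8

Check each year's weekday for Jan 20 and 28 July:
  1858: Wed/Wed  1859: Thu/Thu ✓  1860: Fri/Sat  1861: Sun/Sun  1862: Mon/Mon  1863: Tue/Tue  1864: Wed/Thu  1865: Fri/Fri  1866: Sat/Sat  1867: Sun/Sun  1868: Mon/Tue  1869: Wed/Wed  1870: Thu/Thu ✓  1871: Fri/Fri  …(46 more)…  1918: Sun/Sun  1919: Mon/Mon  1920: Tue/Wed  1921: Thu/Thu ✓  1922: Fri/Fri  1923: Sat/Sat  1924: Sun/Mon  1925: Tue/Tue  1926: Wed/Wed  1927: Thu/Thu ✓  1928: Fri/Sat  1929: Sun/Sun  1930: Mon/Mon  1931: Tue/Tue
Both conditions hold in: 1859, 1870, 1881, 1887, 1898, 1910, 1921, 1927 — 8.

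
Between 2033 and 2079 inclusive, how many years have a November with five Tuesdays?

November has 30 days; it has five Tuesdays when Tuesday falls among the first (month-length − 28) days — i.e. when November 1 is one of Tuesday/Monday.
November 1 by year: 2033:Tue✓ 2034:Wed 2035:Thu 2036:Sat 2037:Sun 2038:Mon✓ 2039:Tue✓ 2040:Thu 2041:Fri 2042:Sat 2043:Sun 2044:Tue✓ 2045:Wed 2046:Thu 2047:Fri …(17 more)… 2065:Sun 2066:Mon✓ 2067:Tue✓ 2068:Thu 2069:Fri 2070:Sat 2071:Sun 2072:Tue✓ 2073:Wed 2074:Thu 2075:Fri 2076:Sun 2077:Mon✓ 2078:Tue✓ 2079:Wed
Years with five Tuesdays: 2033, 2038, 2039, 2044, 2049, 2050, 2055, 2060, 2061, 2066, 2067, 2072, 2077, 2078 → 14.

14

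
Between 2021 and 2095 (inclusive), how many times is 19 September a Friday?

11

Track 19 September's weekday year by year (advancing +1, or +2 across a Feb 29):
  2021: Sun  2022: Mon (+1)  2023: Tue (+1)  2024: Thu (+2)  2025: Fri (+1) ✓
  2026: Sat (+1)  2027: Sun (+1)  2028: Tue (+2)  2029: Wed (+1)  2030: Thu (+1)
  2031: Fri (+1) ✓  2032: Sun (+2)  2033: Mon (+1)  2034: Tue (+1)  … (47 more years) …
  2082: Sat (+1)  2083: Sun (+1)  2084: Tue (+2)  2085: Wed (+1)  2086: Thu (+1)
  2087: Fri (+1) ✓  2088: Sun (+2)  2089: Mon (+1)  2090: Tue (+1)  2091: Wed (+1)
  2092: Fri (+2) ✓  2093: Sat (+1)  2094: Sun (+1)  2095: Mon (+1)
Friday years: 2025, 2031, 2036, 2042, 2053, 2059, 2064, 2070, 2081, 2087, 2092 — 11 in total.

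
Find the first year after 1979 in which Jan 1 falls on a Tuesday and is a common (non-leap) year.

Jan 1 advances by 2 weekdays after a leap year and by 1 after a common year.
1979: Jan 1 is Monday.
1980: Tuesday (leap)
1981: Thursday
1982: Friday
1983: Saturday
1984: Sunday (leap)
1985: Tuesday
1985 begins on a Tuesday and is a common year.

1985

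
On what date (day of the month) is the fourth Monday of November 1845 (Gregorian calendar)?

24

November 1, 1845 is a Saturday, so the first Monday is the 3rd.
The fourth Monday is 3 + 21 = 24.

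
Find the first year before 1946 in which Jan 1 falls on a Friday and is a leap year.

1932

Jan 1 advances by 2 weekdays after a leap year and by 1 after a common year.
1946: Jan 1 is Tuesday.
1945: Monday
1944: Saturday (leap)
1943: Friday
1942: Thursday
1941: Wednesday
1940: Monday (leap)
1939: Sunday
1938: Saturday
1937: Friday
1936: Wednesday (leap)
1935: Tuesday
1934: Monday
1933: Sunday
1932: Friday (leap)
1932 begins on a Friday and is a leap year.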